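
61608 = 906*68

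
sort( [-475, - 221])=[-475, - 221]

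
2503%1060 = 383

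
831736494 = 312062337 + 519674157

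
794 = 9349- 8555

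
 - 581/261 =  - 581/261 =- 2.23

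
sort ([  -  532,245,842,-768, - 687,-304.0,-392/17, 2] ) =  [ - 768, - 687, - 532,-304.0, - 392/17,2,245,842 ]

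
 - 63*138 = - 8694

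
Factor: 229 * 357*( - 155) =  - 3^1*5^1 * 7^1 * 17^1 * 31^1 * 229^1  =  - 12671715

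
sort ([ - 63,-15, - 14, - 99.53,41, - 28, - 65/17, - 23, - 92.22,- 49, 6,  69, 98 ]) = [ - 99.53, - 92.22,-63, - 49,-28,-23,  -  15 , - 14, - 65/17, 6,41, 69 , 98] 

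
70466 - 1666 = 68800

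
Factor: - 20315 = -5^1 * 17^1*239^1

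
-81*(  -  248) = 20088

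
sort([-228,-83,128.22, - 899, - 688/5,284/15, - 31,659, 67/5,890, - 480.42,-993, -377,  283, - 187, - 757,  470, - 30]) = [ - 993,- 899, - 757, - 480.42,-377,- 228,  -  187, - 688/5,-83, - 31 , - 30 , 67/5, 284/15,128.22,283 , 470 , 659 , 890]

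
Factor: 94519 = 31^1 * 3049^1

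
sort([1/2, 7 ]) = [ 1/2, 7]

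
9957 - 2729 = 7228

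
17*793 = 13481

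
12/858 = 2/143 = 0.01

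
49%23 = 3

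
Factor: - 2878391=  - 2878391^1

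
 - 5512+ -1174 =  - 6686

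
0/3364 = 0 = 0.00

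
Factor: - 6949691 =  - 7^1*233^1*4261^1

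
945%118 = 1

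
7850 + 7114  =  14964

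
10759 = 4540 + 6219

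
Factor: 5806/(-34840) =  - 2^( - 2)*5^( - 1)*13^( - 1 )*67^ ( - 1 )*2903^1 =-2903/17420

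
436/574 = 218/287 = 0.76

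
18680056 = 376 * 49681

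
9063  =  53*171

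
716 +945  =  1661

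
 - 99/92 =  - 2 + 85/92  =  - 1.08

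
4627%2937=1690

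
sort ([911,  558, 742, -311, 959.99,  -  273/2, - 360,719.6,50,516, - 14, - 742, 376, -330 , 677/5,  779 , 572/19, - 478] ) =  [ - 742,-478,  -  360, - 330, - 311,  -  273/2, - 14, 572/19 , 50 , 677/5,376,516,558,  719.6,742, 779,911,  959.99]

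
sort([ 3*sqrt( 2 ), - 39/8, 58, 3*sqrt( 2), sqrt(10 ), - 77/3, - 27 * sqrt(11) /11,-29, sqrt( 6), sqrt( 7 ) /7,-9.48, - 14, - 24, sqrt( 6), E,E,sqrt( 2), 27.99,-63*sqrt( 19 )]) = [ - 63*sqrt( 19 ), - 29 , - 77/3, - 24, - 14, - 9.48, - 27*sqrt( 11) /11, -39/8,sqrt(7)/7, sqrt( 2),sqrt(6), sqrt( 6),E, E , sqrt( 10),3*sqrt( 2),3*sqrt( 2),27.99,58 ] 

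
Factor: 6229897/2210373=75059/26631 = 3^ ( - 2) * 11^ ( - 1 )*47^1*269^( - 1)*1597^1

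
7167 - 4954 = 2213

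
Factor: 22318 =2^1 *11159^1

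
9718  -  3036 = 6682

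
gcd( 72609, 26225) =1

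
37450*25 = 936250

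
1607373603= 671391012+935982591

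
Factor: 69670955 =5^1*67^1*207973^1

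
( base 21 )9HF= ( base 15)1446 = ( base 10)4341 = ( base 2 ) 1000011110101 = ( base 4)1003311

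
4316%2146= 24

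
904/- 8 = -113/1 =- 113.00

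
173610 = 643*270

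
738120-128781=609339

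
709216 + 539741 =1248957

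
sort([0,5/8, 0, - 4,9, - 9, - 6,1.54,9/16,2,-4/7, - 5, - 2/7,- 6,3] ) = [ - 9, - 6, - 6, - 5, - 4, - 4/7, - 2/7,0, 0,9/16,5/8,1.54,2,3,9 ] 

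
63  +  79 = 142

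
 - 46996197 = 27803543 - 74799740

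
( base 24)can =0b1110000000111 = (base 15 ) 21D5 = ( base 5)212200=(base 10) 7175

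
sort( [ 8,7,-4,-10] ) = [ -10,  -  4,7, 8 ]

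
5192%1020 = 92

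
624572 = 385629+238943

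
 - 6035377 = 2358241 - 8393618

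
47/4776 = 47/4776 = 0.01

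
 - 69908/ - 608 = 114 + 149/152 = 114.98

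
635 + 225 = 860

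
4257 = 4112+145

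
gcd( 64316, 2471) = 7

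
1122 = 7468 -6346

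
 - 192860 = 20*( - 9643)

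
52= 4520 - 4468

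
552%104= 32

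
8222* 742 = 6100724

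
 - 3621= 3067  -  6688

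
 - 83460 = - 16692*5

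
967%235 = 27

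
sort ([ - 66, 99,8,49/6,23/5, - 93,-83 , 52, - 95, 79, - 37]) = [- 95, - 93,  -  83, - 66,  -  37, 23/5,8,49/6,52,  79, 99]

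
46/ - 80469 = -1 + 80423/80469 = -  0.00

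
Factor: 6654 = 2^1*3^1 * 1109^1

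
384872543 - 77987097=306885446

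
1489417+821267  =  2310684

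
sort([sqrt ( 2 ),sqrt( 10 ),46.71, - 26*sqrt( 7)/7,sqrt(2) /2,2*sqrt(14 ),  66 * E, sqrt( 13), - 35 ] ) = [ - 35, - 26*sqrt ( 7) /7,sqrt(2 ) /2,sqrt(2), sqrt(10),sqrt(13),2*sqrt(14 ),46.71,  66 * E] 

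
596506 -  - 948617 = 1545123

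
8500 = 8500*1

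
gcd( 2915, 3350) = 5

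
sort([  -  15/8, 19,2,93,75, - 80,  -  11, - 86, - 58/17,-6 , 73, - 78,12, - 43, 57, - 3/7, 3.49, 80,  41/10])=[ - 86, - 80, - 78, - 43, - 11 , - 6, - 58/17, - 15/8, - 3/7, 2,  3.49, 41/10, 12, 19, 57,73, 75, 80,93 ] 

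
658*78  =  51324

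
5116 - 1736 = 3380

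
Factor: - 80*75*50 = -2^5* 3^1*5^5=-300000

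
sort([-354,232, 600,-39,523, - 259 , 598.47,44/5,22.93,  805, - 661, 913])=[ - 661, - 354,-259,-39,  44/5,  22.93,232,523,598.47,600,805, 913 ]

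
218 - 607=- 389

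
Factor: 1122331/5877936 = 2^( - 4) * 3^ ( - 2)*7^1*23^1*6971^1* 40819^(-1) 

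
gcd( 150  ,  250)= 50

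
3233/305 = 53/5 = 10.60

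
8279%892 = 251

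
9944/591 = 16 +488/591 = 16.83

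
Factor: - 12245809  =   - 53^1*231053^1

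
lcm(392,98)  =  392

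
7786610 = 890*8749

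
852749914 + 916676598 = 1769426512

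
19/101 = 19/101 =0.19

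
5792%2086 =1620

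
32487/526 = 32487/526= 61.76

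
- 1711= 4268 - 5979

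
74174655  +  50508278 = 124682933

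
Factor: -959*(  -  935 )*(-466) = -417845890 = - 2^1*5^1*7^1*11^1*17^1 *137^1*233^1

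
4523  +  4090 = 8613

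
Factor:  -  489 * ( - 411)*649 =130435371=3^2* 11^1*59^1*137^1 * 163^1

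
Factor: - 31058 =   -  2^1*53^1*293^1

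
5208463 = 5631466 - 423003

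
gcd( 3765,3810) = 15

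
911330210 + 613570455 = 1524900665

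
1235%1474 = 1235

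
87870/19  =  4624 + 14/19 = 4624.74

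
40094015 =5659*7085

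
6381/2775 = 2 + 277/925 =2.30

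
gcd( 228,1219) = 1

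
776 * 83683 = 64938008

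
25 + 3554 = 3579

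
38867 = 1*38867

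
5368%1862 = 1644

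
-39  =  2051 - 2090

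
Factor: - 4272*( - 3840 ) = 16404480 = 2^12 * 3^2*5^1*89^1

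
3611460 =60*60191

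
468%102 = 60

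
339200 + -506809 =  - 167609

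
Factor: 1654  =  2^1*827^1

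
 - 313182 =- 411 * 762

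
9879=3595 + 6284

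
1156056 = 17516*66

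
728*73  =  53144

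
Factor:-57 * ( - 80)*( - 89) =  - 405840 = - 2^4*3^1*5^1 * 19^1*89^1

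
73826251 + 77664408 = 151490659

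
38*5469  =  207822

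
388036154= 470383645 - 82347491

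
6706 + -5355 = 1351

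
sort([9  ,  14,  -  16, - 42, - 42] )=[ - 42, - 42, - 16, 9, 14]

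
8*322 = 2576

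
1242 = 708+534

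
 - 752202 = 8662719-9414921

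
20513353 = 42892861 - 22379508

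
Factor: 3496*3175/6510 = 2^2*3^( - 1)*5^1*7^( - 1)*19^1*23^1*31^( -1)*127^1 = 1109980/651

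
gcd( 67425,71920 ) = 4495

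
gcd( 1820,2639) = 91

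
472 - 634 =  - 162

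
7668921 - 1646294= 6022627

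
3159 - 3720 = - 561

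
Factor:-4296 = - 2^3* 3^1*179^1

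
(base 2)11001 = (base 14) 1B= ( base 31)p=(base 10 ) 25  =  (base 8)31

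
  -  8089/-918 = 8 + 745/918=8.81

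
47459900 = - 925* (-51308) 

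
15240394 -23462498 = -8222104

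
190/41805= 38/8361 = 0.00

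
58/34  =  29/17 = 1.71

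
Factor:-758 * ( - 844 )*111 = 2^3*3^1 * 37^1*211^1*379^1  =  71012472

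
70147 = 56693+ 13454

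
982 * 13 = 12766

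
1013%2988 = 1013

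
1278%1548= 1278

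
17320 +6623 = 23943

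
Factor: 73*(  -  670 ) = - 48910  =  - 2^1*5^1*67^1*73^1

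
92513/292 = 92513/292 = 316.83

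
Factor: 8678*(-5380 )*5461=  - 254961202040 = - 2^3*5^1*43^1*127^1*269^1 *4339^1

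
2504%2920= 2504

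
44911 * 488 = 21916568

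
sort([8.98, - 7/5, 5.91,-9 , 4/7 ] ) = [-9, - 7/5  ,  4/7,5.91, 8.98 ] 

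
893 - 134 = 759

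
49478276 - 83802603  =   - 34324327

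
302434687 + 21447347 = 323882034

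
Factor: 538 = 2^1 * 269^1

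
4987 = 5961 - 974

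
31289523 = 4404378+26885145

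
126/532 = 9/38 = 0.24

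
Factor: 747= 3^2 * 83^1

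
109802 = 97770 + 12032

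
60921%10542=8211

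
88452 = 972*91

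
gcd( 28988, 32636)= 4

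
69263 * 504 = 34908552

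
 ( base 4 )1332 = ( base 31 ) 42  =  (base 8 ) 176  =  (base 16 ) 7e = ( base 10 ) 126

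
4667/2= 4667/2 = 2333.50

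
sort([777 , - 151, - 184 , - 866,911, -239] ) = [ - 866,-239, - 184, - 151, 777, 911]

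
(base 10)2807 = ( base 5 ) 42212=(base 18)8BH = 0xAF7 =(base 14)1047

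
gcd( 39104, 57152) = 3008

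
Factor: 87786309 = 3^1 * 13^1*2250931^1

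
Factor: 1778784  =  2^5 * 3^1*7^1*2647^1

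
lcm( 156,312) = 312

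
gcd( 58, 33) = 1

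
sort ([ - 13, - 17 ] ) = [ - 17 , - 13] 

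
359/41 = 8 + 31/41 = 8.76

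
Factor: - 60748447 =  - 83^1*731909^1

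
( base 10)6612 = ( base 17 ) 15eg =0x19d4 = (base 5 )202422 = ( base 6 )50340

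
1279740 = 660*1939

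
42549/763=55 + 584/763 = 55.77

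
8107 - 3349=4758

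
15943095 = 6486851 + 9456244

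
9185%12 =5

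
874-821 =53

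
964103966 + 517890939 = 1481994905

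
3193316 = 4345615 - 1152299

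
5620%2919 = 2701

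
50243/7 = 50243/7 =7177.57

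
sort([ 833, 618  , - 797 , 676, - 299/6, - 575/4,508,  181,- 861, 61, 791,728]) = [-861, - 797, - 575/4,-299/6,61,181,508 , 618,676,728, 791,833]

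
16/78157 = 16/78157 = 0.00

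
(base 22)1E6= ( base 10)798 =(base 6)3410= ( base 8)1436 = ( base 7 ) 2220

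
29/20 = 29/20 = 1.45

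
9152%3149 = 2854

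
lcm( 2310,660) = 4620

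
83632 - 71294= 12338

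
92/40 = 23/10 = 2.30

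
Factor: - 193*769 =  - 193^1*769^1 = - 148417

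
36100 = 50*722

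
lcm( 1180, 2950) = 5900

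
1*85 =85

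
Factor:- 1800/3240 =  - 5/9=- 3^( - 2)*5^1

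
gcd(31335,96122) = 1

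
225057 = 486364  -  261307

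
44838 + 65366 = 110204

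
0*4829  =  0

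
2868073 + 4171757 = 7039830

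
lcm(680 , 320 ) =5440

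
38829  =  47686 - 8857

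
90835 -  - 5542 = 96377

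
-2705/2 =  - 1353  +  1/2 = - 1352.50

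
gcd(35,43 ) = 1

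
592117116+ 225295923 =817413039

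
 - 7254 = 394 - 7648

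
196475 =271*725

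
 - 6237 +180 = -6057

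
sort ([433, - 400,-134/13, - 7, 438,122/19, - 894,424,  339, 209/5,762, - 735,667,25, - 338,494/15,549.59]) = [ - 894, - 735, - 400, - 338, - 134/13 , - 7, 122/19,25,494/15  ,  209/5,339,424,433, 438,549.59, 667,762] 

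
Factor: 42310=2^1*5^1*4231^1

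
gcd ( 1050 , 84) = 42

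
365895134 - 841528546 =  - 475633412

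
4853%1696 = 1461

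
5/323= 5/323 = 0.02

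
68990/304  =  226 +143/152 = 226.94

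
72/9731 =72/9731 = 0.01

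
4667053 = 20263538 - 15596485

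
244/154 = 122/77 = 1.58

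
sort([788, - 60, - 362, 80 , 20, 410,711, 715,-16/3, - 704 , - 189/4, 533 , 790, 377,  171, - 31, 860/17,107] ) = [ - 704, - 362, - 60, - 189/4, - 31,-16/3,20, 860/17, 80,107, 171, 377, 410, 533,711,715,788, 790 ]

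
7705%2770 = 2165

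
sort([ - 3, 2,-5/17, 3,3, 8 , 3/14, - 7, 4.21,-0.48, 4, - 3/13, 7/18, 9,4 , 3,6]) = [  -  7, - 3, - 0.48, - 5/17, - 3/13,3/14, 7/18,2, 3, 3,  3, 4 , 4,4.21, 6, 8, 9]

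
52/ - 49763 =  - 52/49763 = - 0.00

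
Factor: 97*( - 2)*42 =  - 2^2*3^1*7^1*97^1 = - 8148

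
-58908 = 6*( - 9818)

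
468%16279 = 468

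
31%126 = 31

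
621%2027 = 621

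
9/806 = 9/806 = 0.01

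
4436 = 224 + 4212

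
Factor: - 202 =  - 2^1*101^1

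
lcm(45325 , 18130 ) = 90650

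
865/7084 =865/7084 = 0.12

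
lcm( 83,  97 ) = 8051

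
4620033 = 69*66957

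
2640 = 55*48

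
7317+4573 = 11890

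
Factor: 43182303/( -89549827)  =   - 3^1*1579^(-1)*56713^ ( - 1)*14394101^1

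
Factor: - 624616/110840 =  - 5^( -1)*17^(  -  1) * 479^1  =  - 479/85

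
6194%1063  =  879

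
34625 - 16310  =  18315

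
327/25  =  327/25 = 13.08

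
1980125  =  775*2555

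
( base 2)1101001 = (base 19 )5a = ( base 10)105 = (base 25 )45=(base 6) 253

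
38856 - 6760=32096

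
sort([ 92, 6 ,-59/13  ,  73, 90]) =[ - 59/13, 6, 73, 90,92]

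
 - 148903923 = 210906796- 359810719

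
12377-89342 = -76965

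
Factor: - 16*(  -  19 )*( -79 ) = -24016 = -  2^4*19^1*79^1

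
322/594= 161/297 = 0.54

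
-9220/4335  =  -3+ 757/867 = - 2.13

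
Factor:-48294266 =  - 2^1*24147133^1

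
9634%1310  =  464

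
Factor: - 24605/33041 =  - 35/47 = -5^1*7^1*47^ ( - 1 ) 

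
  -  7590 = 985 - 8575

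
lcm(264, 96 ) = 1056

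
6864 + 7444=14308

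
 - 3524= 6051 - 9575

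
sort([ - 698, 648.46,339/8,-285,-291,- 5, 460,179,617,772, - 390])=[ - 698, - 390, - 291, - 285,-5, 339/8 , 179,460 , 617,648.46, 772 ] 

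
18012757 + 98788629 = 116801386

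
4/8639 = 4/8639= 0.00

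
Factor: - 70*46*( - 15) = 2^2*3^1 * 5^2*7^1*23^1=48300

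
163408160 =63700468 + 99707692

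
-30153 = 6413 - 36566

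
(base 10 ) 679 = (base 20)1dj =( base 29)nc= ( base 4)22213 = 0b1010100111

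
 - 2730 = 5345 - 8075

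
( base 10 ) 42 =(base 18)26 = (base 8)52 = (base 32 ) 1a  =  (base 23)1j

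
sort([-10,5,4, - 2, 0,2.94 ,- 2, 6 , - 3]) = [ - 10 , - 3 ,  -  2, - 2 , 0, 2.94,4, 5, 6] 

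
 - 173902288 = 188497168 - 362399456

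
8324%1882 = 796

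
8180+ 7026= 15206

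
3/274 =3/274 = 0.01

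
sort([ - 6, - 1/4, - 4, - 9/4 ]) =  [-6, - 4,- 9/4, - 1/4 ]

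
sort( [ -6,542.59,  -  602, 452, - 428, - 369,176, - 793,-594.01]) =[ - 793, - 602,-594.01 , -428, - 369, - 6,176, 452, 542.59]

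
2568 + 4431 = 6999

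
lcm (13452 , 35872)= 107616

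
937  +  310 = 1247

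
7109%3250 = 609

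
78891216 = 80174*984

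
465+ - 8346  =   - 7881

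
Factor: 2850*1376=3921600=2^6*3^1*5^2 * 19^1 * 43^1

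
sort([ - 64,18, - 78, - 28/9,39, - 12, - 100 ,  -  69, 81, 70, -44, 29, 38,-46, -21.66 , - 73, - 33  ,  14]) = [ - 100,-78,  -  73,-69,-64, - 46, - 44 , - 33, - 21.66,-12 , - 28/9, 14, 18, 29, 38,  39 , 70 , 81 ]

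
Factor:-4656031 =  - 67^1*69493^1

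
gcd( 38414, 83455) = 1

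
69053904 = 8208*8413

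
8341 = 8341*1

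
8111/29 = 8111/29  =  279.69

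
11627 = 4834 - -6793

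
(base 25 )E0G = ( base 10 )8766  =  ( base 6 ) 104330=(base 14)32A2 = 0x223e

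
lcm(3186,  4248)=12744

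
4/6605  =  4/6605=0.00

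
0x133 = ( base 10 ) 307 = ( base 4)10303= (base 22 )dl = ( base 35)8R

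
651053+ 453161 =1104214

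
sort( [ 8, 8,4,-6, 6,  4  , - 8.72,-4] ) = [ - 8.72, - 6,-4, 4, 4, 6,8, 8]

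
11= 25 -14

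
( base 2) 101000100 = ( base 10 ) 324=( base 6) 1300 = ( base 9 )400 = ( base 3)110000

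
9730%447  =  343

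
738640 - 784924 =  -46284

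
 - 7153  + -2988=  - 10141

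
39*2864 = 111696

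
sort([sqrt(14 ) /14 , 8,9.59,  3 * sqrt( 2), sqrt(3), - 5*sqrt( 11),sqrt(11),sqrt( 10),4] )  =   [ - 5 * sqrt (11),sqrt( 14)/14,sqrt(3 ),sqrt( 10),sqrt( 11 ),4,3*sqrt(2 ), 8, 9.59]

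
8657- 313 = 8344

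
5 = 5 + 0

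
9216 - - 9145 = 18361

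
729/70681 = 729/70681 = 0.01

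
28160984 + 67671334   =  95832318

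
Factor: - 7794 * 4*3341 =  -104159016  =  - 2^3 * 3^2*13^1*257^1*433^1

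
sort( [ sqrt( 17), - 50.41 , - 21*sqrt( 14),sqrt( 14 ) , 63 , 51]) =[  -  21*sqrt( 14), - 50.41 , sqrt(14) , sqrt(17) , 51,63]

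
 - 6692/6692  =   - 1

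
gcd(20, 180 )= 20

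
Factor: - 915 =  - 3^1*5^1*61^1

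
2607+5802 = 8409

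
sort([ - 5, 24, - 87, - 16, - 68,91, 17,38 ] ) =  [- 87, - 68,-16, - 5, 17,  24,38, 91 ] 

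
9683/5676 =1+4007/5676 = 1.71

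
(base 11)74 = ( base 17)4D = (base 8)121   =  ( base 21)3i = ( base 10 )81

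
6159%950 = 459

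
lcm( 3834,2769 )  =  49842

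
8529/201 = 42 + 29/67 = 42.43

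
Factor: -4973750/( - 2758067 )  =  2^1*5^4 * 13^( -1)*23^1*53^( - 1)*173^1 * 4003^( - 1)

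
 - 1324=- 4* 331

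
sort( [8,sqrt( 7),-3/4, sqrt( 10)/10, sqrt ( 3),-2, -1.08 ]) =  [  -  2, - 1.08, - 3/4, sqrt( 10 ) /10, sqrt(3),sqrt(7),8]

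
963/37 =26 + 1/37 = 26.03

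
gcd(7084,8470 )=154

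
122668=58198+64470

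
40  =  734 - 694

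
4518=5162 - 644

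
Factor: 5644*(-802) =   -  4526488 = - 2^3*17^1*83^1*401^1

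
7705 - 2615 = 5090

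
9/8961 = 3/2987  =  0.00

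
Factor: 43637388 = 2^2*3^1*79^1*191^1*241^1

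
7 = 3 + 4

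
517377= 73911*7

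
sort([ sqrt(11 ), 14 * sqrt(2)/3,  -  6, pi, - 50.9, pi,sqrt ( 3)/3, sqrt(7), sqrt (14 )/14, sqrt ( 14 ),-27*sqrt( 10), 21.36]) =[  -  27* sqrt ( 10), - 50.9 ,  -  6,sqrt( 14)/14,  sqrt(3 )/3,  sqrt(7 ), pi, pi,  sqrt( 11),sqrt ( 14) , 14*sqrt( 2) /3, 21.36 ]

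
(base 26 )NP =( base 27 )N2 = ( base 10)623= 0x26F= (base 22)167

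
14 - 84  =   - 70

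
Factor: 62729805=3^1 * 5^1*4181987^1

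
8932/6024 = 1 + 727/1506 = 1.48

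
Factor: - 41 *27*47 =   -  3^3 * 41^1*47^1  =  -52029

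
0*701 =0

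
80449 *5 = 402245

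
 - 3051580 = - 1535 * 1988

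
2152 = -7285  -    -  9437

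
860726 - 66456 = 794270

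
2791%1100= 591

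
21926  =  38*577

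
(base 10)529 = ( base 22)121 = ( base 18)1b7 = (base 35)f4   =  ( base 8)1021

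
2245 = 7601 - 5356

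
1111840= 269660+842180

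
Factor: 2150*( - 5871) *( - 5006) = 63188985900 = 2^2*3^1*5^2*19^1*43^1*103^1*2503^1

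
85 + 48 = 133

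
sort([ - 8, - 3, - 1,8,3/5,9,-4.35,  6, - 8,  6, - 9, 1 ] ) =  [ - 9, - 8, - 8, - 4.35, - 3, - 1 , 3/5, 1, 6, 6,  8, 9]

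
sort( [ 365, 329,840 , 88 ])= [ 88 , 329, 365, 840]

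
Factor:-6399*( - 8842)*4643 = 2^1*3^4*79^1*4421^1*4643^1 =262700744994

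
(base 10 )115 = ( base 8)163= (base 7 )223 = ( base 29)3S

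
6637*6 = 39822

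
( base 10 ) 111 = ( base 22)51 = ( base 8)157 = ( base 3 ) 11010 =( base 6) 303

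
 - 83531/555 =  - 83531/555  =  - 150.51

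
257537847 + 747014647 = 1004552494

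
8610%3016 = 2578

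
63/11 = 5 + 8/11 = 5.73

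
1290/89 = 1290/89=14.49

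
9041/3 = 3013+2/3 = 3013.67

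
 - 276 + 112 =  - 164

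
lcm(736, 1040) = 47840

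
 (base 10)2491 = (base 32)2DR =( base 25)3OG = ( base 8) 4673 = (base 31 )2IB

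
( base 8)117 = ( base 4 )1033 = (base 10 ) 79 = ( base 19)43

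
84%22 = 18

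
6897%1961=1014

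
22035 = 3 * 7345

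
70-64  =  6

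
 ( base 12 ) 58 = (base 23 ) 2M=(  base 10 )68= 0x44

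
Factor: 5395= 5^1*13^1*83^1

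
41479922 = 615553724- 574073802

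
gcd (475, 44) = 1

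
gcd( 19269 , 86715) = 9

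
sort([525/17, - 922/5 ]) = [-922/5, 525/17]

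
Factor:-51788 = -2^2*11^2*107^1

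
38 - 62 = -24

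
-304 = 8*(  -  38)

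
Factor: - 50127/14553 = -3^( - 2 )*31^1 = -  31/9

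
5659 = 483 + 5176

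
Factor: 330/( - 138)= - 55/23  =  - 5^1*11^1*23^ (  -  1)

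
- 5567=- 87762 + 82195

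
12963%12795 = 168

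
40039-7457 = 32582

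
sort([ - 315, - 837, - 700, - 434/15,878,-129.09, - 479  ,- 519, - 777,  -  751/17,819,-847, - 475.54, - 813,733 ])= [ - 847, - 837 , - 813, - 777, -700, - 519, - 479,-475.54, - 315, - 129.09, - 751/17, - 434/15,733, 819,878 ] 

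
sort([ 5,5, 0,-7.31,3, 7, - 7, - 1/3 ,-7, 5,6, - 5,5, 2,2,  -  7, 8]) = [  -  7.31,-7, - 7, - 7,-5, - 1/3, 0,2 , 2  ,  3, 5 , 5 , 5, 5,6, 7,8] 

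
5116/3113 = 1  +  2003/3113 = 1.64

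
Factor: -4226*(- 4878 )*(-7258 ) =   -  149619518424 = - 2^3*3^2 * 19^1*191^1*271^1*2113^1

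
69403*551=38241053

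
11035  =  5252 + 5783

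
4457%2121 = 215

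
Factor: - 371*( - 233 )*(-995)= -86010785 = - 5^1*7^1 * 53^1*199^1*233^1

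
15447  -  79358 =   -  63911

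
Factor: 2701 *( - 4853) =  - 23^1*37^1*73^1 * 211^1 = - 13107953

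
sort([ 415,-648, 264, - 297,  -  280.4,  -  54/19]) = [ - 648,-297  ,-280.4, -54/19, 264, 415]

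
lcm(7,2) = 14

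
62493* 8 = 499944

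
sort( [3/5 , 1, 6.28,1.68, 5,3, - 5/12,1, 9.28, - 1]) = [ - 1, - 5/12,  3/5, 1, 1,  1.68 , 3,5, 6.28, 9.28]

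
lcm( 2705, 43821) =219105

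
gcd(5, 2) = 1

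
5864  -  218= 5646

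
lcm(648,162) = 648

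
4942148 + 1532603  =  6474751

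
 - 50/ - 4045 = 10/809  =  0.01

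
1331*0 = 0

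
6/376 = 3/188 = 0.02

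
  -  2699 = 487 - 3186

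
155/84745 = 31/16949  =  0.00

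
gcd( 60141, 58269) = 3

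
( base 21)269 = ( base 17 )38E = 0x3f9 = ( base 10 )1017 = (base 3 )1101200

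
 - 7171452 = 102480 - 7273932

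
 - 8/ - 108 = 2/27 = 0.07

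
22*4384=96448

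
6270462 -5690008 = 580454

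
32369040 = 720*44957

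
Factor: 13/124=2^(-2)*13^1*31^( - 1 )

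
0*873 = 0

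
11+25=36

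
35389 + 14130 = 49519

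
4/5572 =1/1393 = 0.00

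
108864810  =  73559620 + 35305190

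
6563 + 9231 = 15794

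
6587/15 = 6587/15 = 439.13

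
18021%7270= 3481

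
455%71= 29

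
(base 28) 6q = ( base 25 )7J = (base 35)5J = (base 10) 194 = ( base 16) c2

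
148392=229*648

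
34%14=6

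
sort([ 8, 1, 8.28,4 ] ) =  [1, 4, 8,8.28 ] 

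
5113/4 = 5113/4=1278.25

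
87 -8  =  79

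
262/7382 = 131/3691   =  0.04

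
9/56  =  9/56 = 0.16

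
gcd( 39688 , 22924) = 44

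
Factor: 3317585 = 5^1 * 663517^1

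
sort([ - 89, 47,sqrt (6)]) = [ - 89, sqrt( 6), 47]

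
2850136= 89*32024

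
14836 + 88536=103372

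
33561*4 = 134244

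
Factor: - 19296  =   - 2^5*3^2*67^1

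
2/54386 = 1/27193= 0.00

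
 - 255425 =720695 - 976120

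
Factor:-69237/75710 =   -  2^(  -  1 )*3^2* 5^( -1)*7^2 * 67^(-1 )*113^(-1)*157^1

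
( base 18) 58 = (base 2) 1100010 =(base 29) 3B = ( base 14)70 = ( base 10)98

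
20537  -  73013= - 52476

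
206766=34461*6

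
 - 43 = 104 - 147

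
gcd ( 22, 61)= 1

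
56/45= 1 + 11/45 = 1.24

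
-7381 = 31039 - 38420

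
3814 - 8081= -4267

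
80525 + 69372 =149897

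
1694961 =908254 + 786707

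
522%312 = 210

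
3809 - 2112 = 1697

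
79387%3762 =385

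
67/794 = 67/794 =0.08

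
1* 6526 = 6526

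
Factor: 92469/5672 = 2^( - 3)*3^1*13^1*709^( - 1 )*2371^1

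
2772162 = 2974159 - 201997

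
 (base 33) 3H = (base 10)116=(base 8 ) 164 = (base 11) A6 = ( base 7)224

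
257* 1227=315339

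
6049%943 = 391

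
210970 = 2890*73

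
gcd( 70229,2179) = 1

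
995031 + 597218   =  1592249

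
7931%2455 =566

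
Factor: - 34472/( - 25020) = 62/45 = 2^1 *3^( -2)  *5^( - 1) * 31^1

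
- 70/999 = - 1+929/999 =- 0.07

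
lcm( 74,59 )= 4366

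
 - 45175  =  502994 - 548169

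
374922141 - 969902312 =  - 594980171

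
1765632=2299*768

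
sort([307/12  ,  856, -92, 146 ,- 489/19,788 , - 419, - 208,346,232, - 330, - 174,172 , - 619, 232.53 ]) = [ - 619,-419,-330,- 208, - 174, - 92, - 489/19,307/12,146,  172,232,232.53,346, 788,856]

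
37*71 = 2627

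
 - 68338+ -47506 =-115844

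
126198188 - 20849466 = 105348722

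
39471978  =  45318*871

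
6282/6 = 1047 = 1047.00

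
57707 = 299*193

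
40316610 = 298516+40018094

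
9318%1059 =846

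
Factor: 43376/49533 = 2^4*3^( - 1)*11^( - 1)*19^( - 1)*79^( - 1)*2711^1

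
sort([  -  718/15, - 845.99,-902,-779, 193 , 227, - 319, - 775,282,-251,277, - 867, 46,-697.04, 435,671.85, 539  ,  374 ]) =[ - 902, - 867,  -  845.99, -779,-775 , - 697.04,  -  319,- 251, - 718/15,46,193, 227 , 277, 282, 374,435,539,671.85] 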